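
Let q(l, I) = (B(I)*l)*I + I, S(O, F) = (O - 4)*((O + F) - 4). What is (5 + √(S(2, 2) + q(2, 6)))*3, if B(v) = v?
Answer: 15 + 3*√78 ≈ 41.495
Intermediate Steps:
S(O, F) = (-4 + O)*(-4 + F + O) (S(O, F) = (-4 + O)*((F + O) - 4) = (-4 + O)*(-4 + F + O))
q(l, I) = I + l*I² (q(l, I) = (I*l)*I + I = l*I² + I = I + l*I²)
(5 + √(S(2, 2) + q(2, 6)))*3 = (5 + √((16 + 2² - 8*2 - 4*2 + 2*2) + 6*(1 + 6*2)))*3 = (5 + √((16 + 4 - 16 - 8 + 4) + 6*(1 + 12)))*3 = (5 + √(0 + 6*13))*3 = (5 + √(0 + 78))*3 = (5 + √78)*3 = 15 + 3*√78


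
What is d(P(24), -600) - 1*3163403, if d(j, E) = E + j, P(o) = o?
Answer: -3163979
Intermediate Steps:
d(P(24), -600) - 1*3163403 = (-600 + 24) - 1*3163403 = -576 - 3163403 = -3163979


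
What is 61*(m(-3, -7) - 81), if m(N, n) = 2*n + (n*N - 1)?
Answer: -4575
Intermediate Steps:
m(N, n) = -1 + 2*n + N*n (m(N, n) = 2*n + (N*n - 1) = 2*n + (-1 + N*n) = -1 + 2*n + N*n)
61*(m(-3, -7) - 81) = 61*((-1 + 2*(-7) - 3*(-7)) - 81) = 61*((-1 - 14 + 21) - 81) = 61*(6 - 81) = 61*(-75) = -4575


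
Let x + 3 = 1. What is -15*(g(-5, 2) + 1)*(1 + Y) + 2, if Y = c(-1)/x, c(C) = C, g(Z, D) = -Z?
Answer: -133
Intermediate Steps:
x = -2 (x = -3 + 1 = -2)
Y = ½ (Y = -1/(-2) = -1*(-½) = ½ ≈ 0.50000)
-15*(g(-5, 2) + 1)*(1 + Y) + 2 = -15*(-1*(-5) + 1)*(1 + ½) + 2 = -15*(5 + 1)*3/2 + 2 = -90*3/2 + 2 = -15*9 + 2 = -135 + 2 = -133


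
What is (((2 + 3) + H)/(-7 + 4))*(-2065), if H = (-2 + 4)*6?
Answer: 35105/3 ≈ 11702.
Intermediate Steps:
H = 12 (H = 2*6 = 12)
(((2 + 3) + H)/(-7 + 4))*(-2065) = (((2 + 3) + 12)/(-7 + 4))*(-2065) = ((5 + 12)/(-3))*(-2065) = (17*(-⅓))*(-2065) = -17/3*(-2065) = 35105/3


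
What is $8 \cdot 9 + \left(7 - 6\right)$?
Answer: $73$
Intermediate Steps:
$8 \cdot 9 + \left(7 - 6\right) = 72 + \left(7 - 6\right) = 72 + 1 = 73$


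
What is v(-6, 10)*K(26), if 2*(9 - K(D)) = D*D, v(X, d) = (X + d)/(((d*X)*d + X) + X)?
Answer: 329/153 ≈ 2.1503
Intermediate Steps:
v(X, d) = (X + d)/(2*X + X*d²) (v(X, d) = (X + d)/(((X*d)*d + X) + X) = (X + d)/((X*d² + X) + X) = (X + d)/((X + X*d²) + X) = (X + d)/(2*X + X*d²))
K(D) = 9 - D²/2 (K(D) = 9 - D*D/2 = 9 - D²/2)
v(-6, 10)*K(26) = ((-6 + 10)/((-6)*(2 + 10²)))*(9 - ½*26²) = (-⅙*4/(2 + 100))*(9 - ½*676) = (-⅙*4/102)*(9 - 338) = -⅙*1/102*4*(-329) = -1/153*(-329) = 329/153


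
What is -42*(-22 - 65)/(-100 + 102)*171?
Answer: 312417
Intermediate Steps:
-42*(-22 - 65)/(-100 + 102)*171 = -(-3654)/2*171 = -42*(-87/2)*171 = 1827*171 = 312417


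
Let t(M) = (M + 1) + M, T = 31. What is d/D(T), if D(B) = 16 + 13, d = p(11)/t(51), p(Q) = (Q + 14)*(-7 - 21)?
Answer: -700/2987 ≈ -0.23435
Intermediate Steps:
t(M) = 1 + 2*M (t(M) = (1 + M) + M = 1 + 2*M)
p(Q) = -392 - 28*Q (p(Q) = (14 + Q)*(-28) = -392 - 28*Q)
d = -700/103 (d = (-392 - 28*11)/(1 + 2*51) = (-392 - 308)/(1 + 102) = -700/103 ≈ -6.7961)
D(B) = 29
d/D(T) = -700/103/29 = -700/103*1/29 = -700/2987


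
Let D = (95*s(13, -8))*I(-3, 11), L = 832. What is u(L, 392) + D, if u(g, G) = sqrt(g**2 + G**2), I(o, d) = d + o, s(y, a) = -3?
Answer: -2280 + 8*sqrt(13217) ≈ -1360.3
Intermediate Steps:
u(g, G) = sqrt(G**2 + g**2)
D = -2280 (D = (95*(-3))*(11 - 3) = -285*8 = -2280)
u(L, 392) + D = sqrt(392**2 + 832**2) - 2280 = sqrt(153664 + 692224) - 2280 = sqrt(845888) - 2280 = 8*sqrt(13217) - 2280 = -2280 + 8*sqrt(13217)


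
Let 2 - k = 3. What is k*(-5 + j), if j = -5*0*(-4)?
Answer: 5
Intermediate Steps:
j = 0 (j = 0*(-4) = 0)
k = -1 (k = 2 - 1*3 = 2 - 3 = -1)
k*(-5 + j) = -(-5 + 0) = -1*(-5) = 5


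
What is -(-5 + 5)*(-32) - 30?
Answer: -30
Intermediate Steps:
-(-5 + 5)*(-32) - 30 = -1*0*(-32) - 30 = 0*(-32) - 30 = 0 - 30 = -30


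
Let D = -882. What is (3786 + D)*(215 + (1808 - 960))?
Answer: 3086952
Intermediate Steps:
(3786 + D)*(215 + (1808 - 960)) = (3786 - 882)*(215 + (1808 - 960)) = 2904*(215 + 848) = 2904*1063 = 3086952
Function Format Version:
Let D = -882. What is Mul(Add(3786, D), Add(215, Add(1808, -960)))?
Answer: 3086952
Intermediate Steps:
Mul(Add(3786, D), Add(215, Add(1808, -960))) = Mul(Add(3786, -882), Add(215, Add(1808, -960))) = Mul(2904, Add(215, 848)) = Mul(2904, 1063) = 3086952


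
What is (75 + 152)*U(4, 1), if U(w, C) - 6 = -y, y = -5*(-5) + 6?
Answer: -5675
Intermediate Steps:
y = 31 (y = 25 + 6 = 31)
U(w, C) = -25 (U(w, C) = 6 - 1*31 = 6 - 31 = -25)
(75 + 152)*U(4, 1) = (75 + 152)*(-25) = 227*(-25) = -5675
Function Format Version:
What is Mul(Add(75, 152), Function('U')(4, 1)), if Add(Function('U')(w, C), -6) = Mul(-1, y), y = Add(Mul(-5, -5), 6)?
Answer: -5675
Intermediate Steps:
y = 31 (y = Add(25, 6) = 31)
Function('U')(w, C) = -25 (Function('U')(w, C) = Add(6, Mul(-1, 31)) = Add(6, -31) = -25)
Mul(Add(75, 152), Function('U')(4, 1)) = Mul(Add(75, 152), -25) = Mul(227, -25) = -5675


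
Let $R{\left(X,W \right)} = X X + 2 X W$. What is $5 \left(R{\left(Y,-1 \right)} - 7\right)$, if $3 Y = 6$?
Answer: $-35$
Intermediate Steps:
$Y = 2$ ($Y = \frac{1}{3} \cdot 6 = 2$)
$R{\left(X,W \right)} = X^{2} + 2 W X$
$5 \left(R{\left(Y,-1 \right)} - 7\right) = 5 \left(2 \left(2 + 2 \left(-1\right)\right) - 7\right) = 5 \left(2 \left(2 - 2\right) - 7\right) = 5 \left(2 \cdot 0 - 7\right) = 5 \left(0 - 7\right) = 5 \left(-7\right) = -35$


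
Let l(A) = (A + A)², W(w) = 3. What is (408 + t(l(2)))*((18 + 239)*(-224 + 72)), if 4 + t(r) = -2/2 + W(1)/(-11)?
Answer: -173053520/11 ≈ -1.5732e+7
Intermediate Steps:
l(A) = 4*A² (l(A) = (2*A)² = 4*A²)
t(r) = -58/11 (t(r) = -4 + (-2/2 + 3/(-11)) = -4 + (-2*½ + 3*(-1/11)) = -4 + (-1 - 3/11) = -4 - 14/11 = -58/11)
(408 + t(l(2)))*((18 + 239)*(-224 + 72)) = (408 - 58/11)*((18 + 239)*(-224 + 72)) = 4430*(257*(-152))/11 = (4430/11)*(-39064) = -173053520/11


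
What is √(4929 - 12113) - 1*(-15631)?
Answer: 15631 + 4*I*√449 ≈ 15631.0 + 84.758*I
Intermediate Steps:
√(4929 - 12113) - 1*(-15631) = √(-7184) + 15631 = 4*I*√449 + 15631 = 15631 + 4*I*√449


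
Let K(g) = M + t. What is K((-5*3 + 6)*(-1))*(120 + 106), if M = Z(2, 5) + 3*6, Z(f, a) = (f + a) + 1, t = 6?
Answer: 7232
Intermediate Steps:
Z(f, a) = 1 + a + f (Z(f, a) = (a + f) + 1 = 1 + a + f)
M = 26 (M = (1 + 5 + 2) + 3*6 = 8 + 18 = 26)
K(g) = 32 (K(g) = 26 + 6 = 32)
K((-5*3 + 6)*(-1))*(120 + 106) = 32*(120 + 106) = 32*226 = 7232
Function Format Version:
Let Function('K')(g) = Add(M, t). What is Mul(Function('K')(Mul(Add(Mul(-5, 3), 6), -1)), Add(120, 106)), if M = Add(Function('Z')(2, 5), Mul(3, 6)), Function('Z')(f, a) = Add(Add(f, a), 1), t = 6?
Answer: 7232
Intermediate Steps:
Function('Z')(f, a) = Add(1, a, f) (Function('Z')(f, a) = Add(Add(a, f), 1) = Add(1, a, f))
M = 26 (M = Add(Add(1, 5, 2), Mul(3, 6)) = Add(8, 18) = 26)
Function('K')(g) = 32 (Function('K')(g) = Add(26, 6) = 32)
Mul(Function('K')(Mul(Add(Mul(-5, 3), 6), -1)), Add(120, 106)) = Mul(32, Add(120, 106)) = Mul(32, 226) = 7232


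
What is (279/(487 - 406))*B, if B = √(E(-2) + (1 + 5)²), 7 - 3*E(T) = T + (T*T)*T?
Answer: 155*√15/27 ≈ 22.234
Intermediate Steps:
E(T) = 7/3 - T/3 - T³/3 (E(T) = 7/3 - (T + (T*T)*T)/3 = 7/3 - (T + T²*T)/3 = 7/3 - (T + T³)/3 = 7/3 + (-T/3 - T³/3) = 7/3 - T/3 - T³/3)
B = 5*√15/3 (B = √((7/3 - ⅓*(-2) - ⅓*(-2)³) + (1 + 5)²) = √((7/3 + ⅔ - ⅓*(-8)) + 6²) = √((7/3 + ⅔ + 8/3) + 36) = √(17/3 + 36) = √(125/3) = 5*√15/3 ≈ 6.4550)
(279/(487 - 406))*B = (279/(487 - 406))*(5*√15/3) = (279/81)*(5*√15/3) = (279*(1/81))*(5*√15/3) = 31*(5*√15/3)/9 = 155*√15/27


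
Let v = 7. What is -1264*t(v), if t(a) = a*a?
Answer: -61936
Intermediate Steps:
t(a) = a²
-1264*t(v) = -1264*7² = -1264*49 = -61936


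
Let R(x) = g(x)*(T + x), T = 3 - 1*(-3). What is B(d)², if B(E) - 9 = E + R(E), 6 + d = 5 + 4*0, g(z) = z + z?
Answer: 4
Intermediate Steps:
g(z) = 2*z
T = 6 (T = 3 + 3 = 6)
R(x) = 2*x*(6 + x) (R(x) = (2*x)*(6 + x) = 2*x*(6 + x))
d = -1 (d = -6 + (5 + 4*0) = -6 + (5 + 0) = -6 + 5 = -1)
B(E) = 9 + E + 2*E*(6 + E) (B(E) = 9 + (E + 2*E*(6 + E)) = 9 + E + 2*E*(6 + E))
B(d)² = (9 - 1 + 2*(-1)*(6 - 1))² = (9 - 1 + 2*(-1)*5)² = (9 - 1 - 10)² = (-2)² = 4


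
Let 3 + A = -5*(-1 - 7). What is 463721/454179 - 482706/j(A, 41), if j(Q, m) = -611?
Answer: 219518261905/277503369 ≈ 791.05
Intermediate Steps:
A = 37 (A = -3 - 5*(-1 - 7) = -3 - 5*(-8) = -3 + 40 = 37)
463721/454179 - 482706/j(A, 41) = 463721/454179 - 482706/(-611) = 463721*(1/454179) - 482706*(-1/611) = 463721/454179 + 482706/611 = 219518261905/277503369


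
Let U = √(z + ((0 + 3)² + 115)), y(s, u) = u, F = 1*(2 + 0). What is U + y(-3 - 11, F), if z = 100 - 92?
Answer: 2 + 2*√33 ≈ 13.489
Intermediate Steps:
F = 2 (F = 1*2 = 2)
z = 8
U = 2*√33 (U = √(8 + ((0 + 3)² + 115)) = √(8 + (3² + 115)) = √(8 + (9 + 115)) = √(8 + 124) = √132 = 2*√33 ≈ 11.489)
U + y(-3 - 11, F) = 2*√33 + 2 = 2 + 2*√33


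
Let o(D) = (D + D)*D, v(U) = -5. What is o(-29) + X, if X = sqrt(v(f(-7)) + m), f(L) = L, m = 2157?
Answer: 1682 + 2*sqrt(538) ≈ 1728.4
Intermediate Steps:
o(D) = 2*D**2 (o(D) = (2*D)*D = 2*D**2)
X = 2*sqrt(538) (X = sqrt(-5 + 2157) = sqrt(2152) = 2*sqrt(538) ≈ 46.390)
o(-29) + X = 2*(-29)**2 + 2*sqrt(538) = 2*841 + 2*sqrt(538) = 1682 + 2*sqrt(538)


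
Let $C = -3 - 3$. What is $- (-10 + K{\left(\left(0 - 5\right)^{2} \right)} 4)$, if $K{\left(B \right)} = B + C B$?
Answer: $510$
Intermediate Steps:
$C = -6$ ($C = -3 - 3 = -6$)
$K{\left(B \right)} = - 5 B$ ($K{\left(B \right)} = B - 6 B = - 5 B$)
$- (-10 + K{\left(\left(0 - 5\right)^{2} \right)} 4) = - (-10 + - 5 \left(0 - 5\right)^{2} \cdot 4) = - (-10 + - 5 \left(-5\right)^{2} \cdot 4) = - (-10 + \left(-5\right) 25 \cdot 4) = - (-10 - 500) = \left(-1\right) \left(-510\right) = 510$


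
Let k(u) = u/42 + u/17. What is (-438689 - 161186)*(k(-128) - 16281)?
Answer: 3488928788375/357 ≈ 9.7729e+9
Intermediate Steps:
k(u) = 59*u/714 (k(u) = u*(1/42) + u*(1/17) = u/42 + u/17 = 59*u/714)
(-438689 - 161186)*(k(-128) - 16281) = (-438689 - 161186)*((59/714)*(-128) - 16281) = -599875*(-3776/357 - 16281) = -599875*(-5816093/357) = 3488928788375/357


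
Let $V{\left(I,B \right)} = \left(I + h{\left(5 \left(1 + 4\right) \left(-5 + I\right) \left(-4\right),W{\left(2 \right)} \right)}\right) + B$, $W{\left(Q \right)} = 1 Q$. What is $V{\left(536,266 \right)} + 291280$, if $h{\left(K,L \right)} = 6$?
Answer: $292088$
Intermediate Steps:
$W{\left(Q \right)} = Q$
$V{\left(I,B \right)} = 6 + B + I$ ($V{\left(I,B \right)} = \left(I + 6\right) + B = \left(6 + I\right) + B = 6 + B + I$)
$V{\left(536,266 \right)} + 291280 = \left(6 + 266 + 536\right) + 291280 = 808 + 291280 = 292088$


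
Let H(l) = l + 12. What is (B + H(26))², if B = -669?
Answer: 398161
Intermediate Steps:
H(l) = 12 + l
(B + H(26))² = (-669 + (12 + 26))² = (-669 + 38)² = (-631)² = 398161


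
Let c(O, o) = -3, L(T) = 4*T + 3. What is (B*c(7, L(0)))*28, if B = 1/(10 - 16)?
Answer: 14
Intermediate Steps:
L(T) = 3 + 4*T
B = -1/6 (B = 1/(-6) = -1/6 ≈ -0.16667)
(B*c(7, L(0)))*28 = -1/6*(-3)*28 = (1/2)*28 = 14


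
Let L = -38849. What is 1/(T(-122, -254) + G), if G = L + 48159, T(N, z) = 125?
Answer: 1/9435 ≈ 0.00010599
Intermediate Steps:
G = 9310 (G = -38849 + 48159 = 9310)
1/(T(-122, -254) + G) = 1/(125 + 9310) = 1/9435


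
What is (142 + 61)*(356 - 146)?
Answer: 42630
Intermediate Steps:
(142 + 61)*(356 - 146) = 203*210 = 42630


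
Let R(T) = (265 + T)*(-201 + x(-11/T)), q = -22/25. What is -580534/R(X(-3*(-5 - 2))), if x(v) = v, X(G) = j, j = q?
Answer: 29026700/2489331 ≈ 11.660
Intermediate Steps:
q = -22/25 (q = -22*1/25 = -22/25 ≈ -0.88000)
j = -22/25 ≈ -0.88000
X(G) = -22/25
R(T) = (-201 - 11/T)*(265 + T) (R(T) = (265 + T)*(-201 - 11/T) = (-201 - 11/T)*(265 + T))
-580534/R(X(-3*(-5 - 2))) = -580534/(-53276 - 2915/(-22/25) - 201*(-22/25)) = -580534/(-53276 - 2915*(-25/22) + 4422/25) = -580534/(-53276 + 6625/2 + 4422/25) = -580534/(-2489331/50) = -580534*(-50/2489331) = 29026700/2489331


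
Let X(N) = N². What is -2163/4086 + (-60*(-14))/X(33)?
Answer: 13293/54934 ≈ 0.24198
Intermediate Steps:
-2163/4086 + (-60*(-14))/X(33) = -2163/4086 + (-60*(-14))/(33²) = -2163*1/4086 + 840/1089 = -721/1362 + 840*(1/1089) = -721/1362 + 280/363 = 13293/54934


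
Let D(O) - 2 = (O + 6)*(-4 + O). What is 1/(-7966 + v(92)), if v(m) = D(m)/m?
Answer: -46/362123 ≈ -0.00012703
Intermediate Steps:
D(O) = 2 + (-4 + O)*(6 + O) (D(O) = 2 + (O + 6)*(-4 + O) = 2 + (6 + O)*(-4 + O) = 2 + (-4 + O)*(6 + O))
v(m) = (-22 + m² + 2*m)/m
1/(-7966 + v(92)) = 1/(-7966 + (2 + 92 - 22/92)) = 1/(-7966 + (2 + 92 - 22*1/92)) = 1/(-7966 + (2 + 92 - 11/46)) = 1/(-7966 + 4313/46) = 1/(-362123/46) = -46/362123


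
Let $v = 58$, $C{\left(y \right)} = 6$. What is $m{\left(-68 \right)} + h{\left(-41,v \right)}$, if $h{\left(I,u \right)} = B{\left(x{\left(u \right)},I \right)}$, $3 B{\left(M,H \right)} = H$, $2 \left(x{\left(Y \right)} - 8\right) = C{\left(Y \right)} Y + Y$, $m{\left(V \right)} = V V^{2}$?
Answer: $- \frac{943337}{3} \approx -3.1445 \cdot 10^{5}$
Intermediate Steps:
$m{\left(V \right)} = V^{3}$
$x{\left(Y \right)} = 8 + \frac{7 Y}{2}$ ($x{\left(Y \right)} = 8 + \frac{6 Y + Y}{2} = 8 + \frac{7 Y}{2}$)
$B{\left(M,H \right)} = \frac{H}{3}$
$h{\left(I,u \right)} = \frac{I}{3}$
$m{\left(-68 \right)} + h{\left(-41,v \right)} = \left(-68\right)^{3} + \frac{1}{3} \left(-41\right) = -314432 - \frac{41}{3} = - \frac{943337}{3}$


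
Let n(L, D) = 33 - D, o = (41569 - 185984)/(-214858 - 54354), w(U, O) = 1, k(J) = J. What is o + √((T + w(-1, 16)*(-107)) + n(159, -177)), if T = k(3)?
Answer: 8495/15836 + √106 ≈ 10.832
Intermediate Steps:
T = 3
o = 8495/15836 (o = -144415/(-269212) = -144415*(-1/269212) = 8495/15836 ≈ 0.53644)
o + √((T + w(-1, 16)*(-107)) + n(159, -177)) = 8495/15836 + √((3 + 1*(-107)) + (33 - 1*(-177))) = 8495/15836 + √((3 - 107) + (33 + 177)) = 8495/15836 + √(-104 + 210) = 8495/15836 + √106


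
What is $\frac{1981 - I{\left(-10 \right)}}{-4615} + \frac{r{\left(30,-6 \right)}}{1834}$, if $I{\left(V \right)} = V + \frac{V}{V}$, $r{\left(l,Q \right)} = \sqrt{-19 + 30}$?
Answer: $- \frac{398}{923} + \frac{\sqrt{11}}{1834} \approx -0.42939$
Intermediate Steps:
$r{\left(l,Q \right)} = \sqrt{11}$
$I{\left(V \right)} = 1 + V$ ($I{\left(V \right)} = V + 1 = 1 + V$)
$\frac{1981 - I{\left(-10 \right)}}{-4615} + \frac{r{\left(30,-6 \right)}}{1834} = \frac{1981 - \left(1 - 10\right)}{-4615} + \frac{\sqrt{11}}{1834} = \left(1981 - -9\right) \left(- \frac{1}{4615}\right) + \sqrt{11} \cdot \frac{1}{1834} = \left(1981 + 9\right) \left(- \frac{1}{4615}\right) + \frac{\sqrt{11}}{1834} = 1990 \left(- \frac{1}{4615}\right) + \frac{\sqrt{11}}{1834} = - \frac{398}{923} + \frac{\sqrt{11}}{1834}$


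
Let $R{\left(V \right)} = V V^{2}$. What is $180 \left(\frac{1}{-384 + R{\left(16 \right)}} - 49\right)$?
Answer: $- \frac{8184915}{928} \approx -8820.0$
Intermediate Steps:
$R{\left(V \right)} = V^{3}$
$180 \left(\frac{1}{-384 + R{\left(16 \right)}} - 49\right) = 180 \left(\frac{1}{-384 + 16^{3}} - 49\right) = 180 \left(\frac{1}{-384 + 4096} - 49\right) = 180 \left(\frac{1}{3712} - 49\right) = 180 \left(- \frac{181887}{3712}\right) = - \frac{8184915}{928}$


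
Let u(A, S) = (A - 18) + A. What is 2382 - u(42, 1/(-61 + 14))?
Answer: 2316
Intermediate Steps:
u(A, S) = -18 + 2*A (u(A, S) = (-18 + A) + A = -18 + 2*A)
2382 - u(42, 1/(-61 + 14)) = 2382 - (-18 + 2*42) = 2382 - (-18 + 84) = 2382 - 1*66 = 2382 - 66 = 2316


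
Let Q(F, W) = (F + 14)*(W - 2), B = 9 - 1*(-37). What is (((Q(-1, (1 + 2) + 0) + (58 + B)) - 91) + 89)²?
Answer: 13225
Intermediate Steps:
B = 46 (B = 9 + 37 = 46)
Q(F, W) = (-2 + W)*(14 + F) (Q(F, W) = (14 + F)*(-2 + W) = (-2 + W)*(14 + F))
(((Q(-1, (1 + 2) + 0) + (58 + B)) - 91) + 89)² = ((((-28 - 2*(-1) + 14*((1 + 2) + 0) - ((1 + 2) + 0)) + (58 + 46)) - 91) + 89)² = ((((-28 + 2 + 14*(3 + 0) - (3 + 0)) + 104) - 91) + 89)² = ((((-28 + 2 + 14*3 - 1*3) + 104) - 91) + 89)² = ((((-28 + 2 + 42 - 3) + 104) - 91) + 89)² = (((13 + 104) - 91) + 89)² = ((117 - 91) + 89)² = (26 + 89)² = 115² = 13225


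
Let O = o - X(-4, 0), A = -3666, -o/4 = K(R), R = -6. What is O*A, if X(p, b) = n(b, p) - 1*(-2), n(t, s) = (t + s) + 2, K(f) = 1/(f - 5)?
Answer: -14664/11 ≈ -1333.1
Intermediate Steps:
K(f) = 1/(-5 + f)
n(t, s) = 2 + s + t (n(t, s) = (s + t) + 2 = 2 + s + t)
o = 4/11 (o = -4/(-5 - 6) = -4/(-11) = -4*(-1/11) = 4/11 ≈ 0.36364)
X(p, b) = 4 + b + p (X(p, b) = (2 + p + b) - 1*(-2) = (2 + b + p) + 2 = 4 + b + p)
O = 4/11 (O = 4/11 - (4 + 0 - 4) = 4/11 - 1*0 = 4/11 + 0 = 4/11 ≈ 0.36364)
O*A = (4/11)*(-3666) = -14664/11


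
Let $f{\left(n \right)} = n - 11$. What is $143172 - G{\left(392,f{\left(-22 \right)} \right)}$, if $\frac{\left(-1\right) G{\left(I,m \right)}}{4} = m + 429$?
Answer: $144756$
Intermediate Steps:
$f{\left(n \right)} = -11 + n$ ($f{\left(n \right)} = n - 11 = -11 + n$)
$G{\left(I,m \right)} = -1716 - 4 m$ ($G{\left(I,m \right)} = - 4 \left(m + 429\right) = - 4 \left(429 + m\right) = -1716 - 4 m$)
$143172 - G{\left(392,f{\left(-22 \right)} \right)} = 143172 - \left(-1716 - 4 \left(-11 - 22\right)\right) = 143172 - \left(-1716 - -132\right) = 143172 - \left(-1716 + 132\right) = 143172 - -1584 = 143172 + 1584 = 144756$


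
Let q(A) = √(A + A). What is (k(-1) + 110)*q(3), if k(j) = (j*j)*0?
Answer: 110*√6 ≈ 269.44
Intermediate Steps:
k(j) = 0 (k(j) = j²*0 = 0)
q(A) = √2*√A (q(A) = √(2*A) = √2*√A)
(k(-1) + 110)*q(3) = (0 + 110)*(√2*√3) = 110*√6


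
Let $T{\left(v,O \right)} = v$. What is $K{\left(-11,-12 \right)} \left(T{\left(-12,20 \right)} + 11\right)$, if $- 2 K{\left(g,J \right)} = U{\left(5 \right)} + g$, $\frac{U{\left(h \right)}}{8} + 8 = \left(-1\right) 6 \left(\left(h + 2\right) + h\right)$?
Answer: $- \frac{651}{2} \approx -325.5$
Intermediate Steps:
$U{\left(h \right)} = -160 - 96 h$ ($U{\left(h \right)} = -64 + 8 \left(-1\right) 6 \left(\left(h + 2\right) + h\right) = -64 + 8 \left(- 6 \left(\left(2 + h\right) + h\right)\right) = -64 + 8 \left(- 6 \left(2 + 2 h\right)\right) = -64 + 8 \left(-12 - 12 h\right) = -64 - \left(96 + 96 h\right) = -160 - 96 h$)
$K{\left(g,J \right)} = 320 - \frac{g}{2}$ ($K{\left(g,J \right)} = - \frac{\left(-160 - 480\right) + g}{2} = - \frac{-640 + g}{2} = 320 - \frac{g}{2}$)
$K{\left(-11,-12 \right)} \left(T{\left(-12,20 \right)} + 11\right) = \left(320 - - \frac{11}{2}\right) \left(-12 + 11\right) = \left(320 + \frac{11}{2}\right) \left(-1\right) = \frac{651}{2} \left(-1\right) = - \frac{651}{2}$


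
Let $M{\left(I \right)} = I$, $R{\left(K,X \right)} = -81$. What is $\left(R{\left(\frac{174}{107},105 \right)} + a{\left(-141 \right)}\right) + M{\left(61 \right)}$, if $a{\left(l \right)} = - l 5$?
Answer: $685$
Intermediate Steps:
$a{\left(l \right)} = - 5 l$
$\left(R{\left(\frac{174}{107},105 \right)} + a{\left(-141 \right)}\right) + M{\left(61 \right)} = \left(-81 - -705\right) + 61 = \left(-81 + 705\right) + 61 = 624 + 61 = 685$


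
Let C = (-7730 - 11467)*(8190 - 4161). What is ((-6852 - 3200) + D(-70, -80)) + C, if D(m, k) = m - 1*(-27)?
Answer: -77354808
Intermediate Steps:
C = -77344713 (C = -19197*4029 = -77344713)
D(m, k) = 27 + m (D(m, k) = m + 27 = 27 + m)
((-6852 - 3200) + D(-70, -80)) + C = ((-6852 - 3200) + (27 - 70)) - 77344713 = (-10052 - 43) - 77344713 = -10095 - 77344713 = -77354808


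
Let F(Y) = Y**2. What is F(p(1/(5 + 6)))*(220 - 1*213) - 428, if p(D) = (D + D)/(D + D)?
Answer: -421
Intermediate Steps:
p(D) = 1 (p(D) = (2*D)/((2*D)) = (2*D)*(1/(2*D)) = 1)
F(p(1/(5 + 6)))*(220 - 1*213) - 428 = 1**2*(220 - 1*213) - 428 = 1*(220 - 213) - 428 = 1*7 - 428 = 7 - 428 = -421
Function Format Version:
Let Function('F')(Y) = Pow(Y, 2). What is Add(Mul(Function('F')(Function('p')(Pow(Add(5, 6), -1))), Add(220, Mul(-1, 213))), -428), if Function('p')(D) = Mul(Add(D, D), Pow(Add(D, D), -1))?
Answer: -421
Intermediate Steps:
Function('p')(D) = 1 (Function('p')(D) = Mul(Mul(2, D), Pow(Mul(2, D), -1)) = Mul(Mul(2, D), Mul(Rational(1, 2), Pow(D, -1))) = 1)
Add(Mul(Function('F')(Function('p')(Pow(Add(5, 6), -1))), Add(220, Mul(-1, 213))), -428) = Add(Mul(Pow(1, 2), Add(220, Mul(-1, 213))), -428) = Add(Mul(1, Add(220, -213)), -428) = Add(Mul(1, 7), -428) = Add(7, -428) = -421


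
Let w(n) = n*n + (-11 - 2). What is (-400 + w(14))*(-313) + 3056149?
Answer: 3124070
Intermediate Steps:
w(n) = -13 + n**2 (w(n) = n**2 - 13 = -13 + n**2)
(-400 + w(14))*(-313) + 3056149 = (-400 + (-13 + 14**2))*(-313) + 3056149 = (-400 + (-13 + 196))*(-313) + 3056149 = (-400 + 183)*(-313) + 3056149 = -217*(-313) + 3056149 = 67921 + 3056149 = 3124070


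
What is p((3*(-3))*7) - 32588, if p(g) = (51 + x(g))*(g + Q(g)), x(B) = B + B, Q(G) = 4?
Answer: -28163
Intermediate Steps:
x(B) = 2*B
p(g) = (4 + g)*(51 + 2*g) (p(g) = (51 + 2*g)*(g + 4) = (51 + 2*g)*(4 + g) = (4 + g)*(51 + 2*g))
p((3*(-3))*7) - 32588 = (204 + 2*((3*(-3))*7)² + 59*((3*(-3))*7)) - 32588 = (204 + 2*(-9*7)² + 59*(-9*7)) - 32588 = (204 + 2*(-63)² + 59*(-63)) - 32588 = (204 + 2*3969 - 3717) - 32588 = (204 + 7938 - 3717) - 32588 = 4425 - 32588 = -28163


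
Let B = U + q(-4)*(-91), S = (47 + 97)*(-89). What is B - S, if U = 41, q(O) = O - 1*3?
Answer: 13494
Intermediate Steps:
q(O) = -3 + O (q(O) = O - 3 = -3 + O)
S = -12816 (S = 144*(-89) = -12816)
B = 678 (B = 41 + (-3 - 4)*(-91) = 41 - 7*(-91) = 41 + 637 = 678)
B - S = 678 - 1*(-12816) = 678 + 12816 = 13494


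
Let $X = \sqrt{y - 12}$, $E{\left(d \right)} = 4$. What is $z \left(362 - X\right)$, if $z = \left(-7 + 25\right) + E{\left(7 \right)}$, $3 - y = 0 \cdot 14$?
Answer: $7964 - 66 i \approx 7964.0 - 66.0 i$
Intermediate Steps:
$y = 3$ ($y = 3 - 0 \cdot 14 = 3 - 0 = 3 + 0 = 3$)
$X = 3 i$ ($X = \sqrt{3 - 12} = \sqrt{-9} = 3 i \approx 3.0 i$)
$z = 22$ ($z = \left(-7 + 25\right) + 4 = 18 + 4 = 22$)
$z \left(362 - X\right) = 22 \left(362 - 3 i\right) = 7964 - 66 i$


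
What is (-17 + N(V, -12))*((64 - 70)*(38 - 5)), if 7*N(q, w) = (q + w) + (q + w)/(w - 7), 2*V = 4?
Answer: 483318/133 ≈ 3634.0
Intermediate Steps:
V = 2 (V = (½)*4 = 2)
N(q, w) = q/7 + w/7 + (q + w)/(7*(-7 + w)) (N(q, w) = ((q + w) + (q + w)/(w - 7))/7 = ((q + w) + (q + w)/(-7 + w))/7 = (q + w + (q + w)/(-7 + w))/7 = q/7 + w/7 + (q + w)/(7*(-7 + w)))
(-17 + N(V, -12))*((64 - 70)*(38 - 5)) = (-17 + ((-12)² - 6*2 - 6*(-12) + 2*(-12))/(7*(-7 - 12)))*((64 - 70)*(38 - 5)) = (-17 + (⅐)*(144 - 12 + 72 - 24)/(-19))*(-6*33) = (-17 + (⅐)*(-1/19)*180)*(-198) = (-17 - 180/133)*(-198) = -2441/133*(-198) = 483318/133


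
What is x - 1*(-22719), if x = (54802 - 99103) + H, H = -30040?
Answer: -51622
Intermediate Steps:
x = -74341 (x = (54802 - 99103) - 30040 = -44301 - 30040 = -74341)
x - 1*(-22719) = -74341 - 1*(-22719) = -74341 + 22719 = -51622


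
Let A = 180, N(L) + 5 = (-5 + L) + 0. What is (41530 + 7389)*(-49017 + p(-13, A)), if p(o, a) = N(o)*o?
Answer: -2383235842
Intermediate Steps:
N(L) = -10 + L (N(L) = -5 + ((-5 + L) + 0) = -5 + (-5 + L) = -10 + L)
p(o, a) = o*(-10 + o) (p(o, a) = (-10 + o)*o = o*(-10 + o))
(41530 + 7389)*(-49017 + p(-13, A)) = (41530 + 7389)*(-49017 - 13*(-10 - 13)) = 48919*(-49017 - 13*(-23)) = 48919*(-49017 + 299) = 48919*(-48718) = -2383235842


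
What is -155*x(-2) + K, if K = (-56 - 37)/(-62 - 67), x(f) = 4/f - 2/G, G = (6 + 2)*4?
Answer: 220441/688 ≈ 320.41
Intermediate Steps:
G = 32 (G = 8*4 = 32)
x(f) = -1/16 + 4/f (x(f) = 4/f - 2/32 = 4/f - 2*1/32 = 4/f - 1/16 = -1/16 + 4/f)
K = 31/43 (K = -93/(-129) = -93*(-1/129) = 31/43 ≈ 0.72093)
-155*x(-2) + K = -155*(64 - 1*(-2))/(16*(-2)) + 31/43 = -155*(-1)*(64 + 2)/(16*2) + 31/43 = -155*(-1)*66/(16*2) + 31/43 = -155*(-33/16) + 31/43 = 5115/16 + 31/43 = 220441/688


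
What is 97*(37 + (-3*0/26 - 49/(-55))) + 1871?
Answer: 305053/55 ≈ 5546.4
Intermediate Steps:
97*(37 + (-3*0/26 - 49/(-55))) + 1871 = 97*(37 + (0*(1/26) - 49*(-1/55))) + 1871 = 97*(37 + (0 + 49/55)) + 1871 = 97*(37 + 49/55) + 1871 = 97*(2084/55) + 1871 = 202148/55 + 1871 = 305053/55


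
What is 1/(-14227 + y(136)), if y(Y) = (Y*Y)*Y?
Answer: 1/2501229 ≈ 3.9980e-7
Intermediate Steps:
y(Y) = Y³ (y(Y) = Y²*Y = Y³)
1/(-14227 + y(136)) = 1/(-14227 + 136³) = 1/(-14227 + 2515456) = 1/2501229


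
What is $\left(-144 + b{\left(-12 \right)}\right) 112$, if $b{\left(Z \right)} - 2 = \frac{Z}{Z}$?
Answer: $-15792$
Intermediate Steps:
$b{\left(Z \right)} = 3$ ($b{\left(Z \right)} = 2 + \frac{Z}{Z} = 2 + 1 = 3$)
$\left(-144 + b{\left(-12 \right)}\right) 112 = \left(-144 + 3\right) 112 = \left(-141\right) 112 = -15792$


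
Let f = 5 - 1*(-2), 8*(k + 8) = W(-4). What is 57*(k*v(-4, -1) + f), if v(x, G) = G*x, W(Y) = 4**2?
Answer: -969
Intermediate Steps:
W(Y) = 16
k = -6 (k = -8 + (1/8)*16 = -8 + 2 = -6)
f = 7 (f = 5 + 2 = 7)
57*(k*v(-4, -1) + f) = 57*(-(-6)*(-4) + 7) = 57*(-6*4 + 7) = 57*(-24 + 7) = 57*(-17) = -969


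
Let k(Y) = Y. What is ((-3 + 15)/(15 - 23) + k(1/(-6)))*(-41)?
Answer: 205/3 ≈ 68.333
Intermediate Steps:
((-3 + 15)/(15 - 23) + k(1/(-6)))*(-41) = ((-3 + 15)/(15 - 23) + 1/(-6))*(-41) = (12/(-8) + 1*(-1/6))*(-41) = (12*(-1/8) - 1/6)*(-41) = (-3/2 - 1/6)*(-41) = -5/3*(-41) = 205/3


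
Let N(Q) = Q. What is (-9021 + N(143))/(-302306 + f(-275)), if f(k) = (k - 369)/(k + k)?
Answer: 1220725/41566914 ≈ 0.029368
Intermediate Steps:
f(k) = (-369 + k)/(2*k) (f(k) = (-369 + k)/((2*k)) = (-369 + k)*(1/(2*k)) = (-369 + k)/(2*k))
(-9021 + N(143))/(-302306 + f(-275)) = (-9021 + 143)/(-302306 + (½)*(-369 - 275)/(-275)) = -8878/(-302306 + (½)*(-1/275)*(-644)) = -8878/(-302306 + 322/275) = -8878/(-83133828/275) = -8878*(-275/83133828) = 1220725/41566914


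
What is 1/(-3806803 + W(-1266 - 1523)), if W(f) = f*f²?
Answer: -1/21698101872 ≈ -4.6087e-11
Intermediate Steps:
W(f) = f³
1/(-3806803 + W(-1266 - 1523)) = 1/(-3806803 + (-1266 - 1523)³) = 1/(-3806803 + (-2789)³) = 1/(-3806803 - 21694295069) = 1/(-21698101872) = -1/21698101872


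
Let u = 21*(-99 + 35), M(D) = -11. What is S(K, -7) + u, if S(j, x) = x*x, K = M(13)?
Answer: -1295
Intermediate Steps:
K = -11
S(j, x) = x**2
u = -1344 (u = 21*(-64) = -1344)
S(K, -7) + u = (-7)**2 - 1344 = 49 - 1344 = -1295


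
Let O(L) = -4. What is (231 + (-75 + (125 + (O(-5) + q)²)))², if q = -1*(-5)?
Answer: 79524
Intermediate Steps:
q = 5
(231 + (-75 + (125 + (O(-5) + q)²)))² = (231 + (-75 + (125 + (-4 + 5)²)))² = (231 + (-75 + (125 + 1²)))² = (231 + (-75 + (125 + 1)))² = (231 + (-75 + 126))² = (231 + 51)² = 282² = 79524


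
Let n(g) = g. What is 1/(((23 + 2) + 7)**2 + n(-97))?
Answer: 1/927 ≈ 0.0010787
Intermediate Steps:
1/(((23 + 2) + 7)**2 + n(-97)) = 1/(((23 + 2) + 7)**2 - 97) = 1/((25 + 7)**2 - 97) = 1/(32**2 - 97) = 1/(1024 - 97) = 1/927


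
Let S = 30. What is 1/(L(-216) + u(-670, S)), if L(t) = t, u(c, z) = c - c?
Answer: -1/216 ≈ -0.0046296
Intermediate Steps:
u(c, z) = 0
1/(L(-216) + u(-670, S)) = 1/(-216 + 0) = 1/(-216) = -1/216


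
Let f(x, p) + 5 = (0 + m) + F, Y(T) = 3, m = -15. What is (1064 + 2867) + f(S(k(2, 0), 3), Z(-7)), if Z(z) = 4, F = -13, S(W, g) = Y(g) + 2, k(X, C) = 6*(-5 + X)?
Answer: 3898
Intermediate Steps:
k(X, C) = -30 + 6*X
S(W, g) = 5 (S(W, g) = 3 + 2 = 5)
f(x, p) = -33 (f(x, p) = -5 + ((0 - 15) - 13) = -5 + (-15 - 13) = -5 - 28 = -33)
(1064 + 2867) + f(S(k(2, 0), 3), Z(-7)) = (1064 + 2867) - 33 = 3931 - 33 = 3898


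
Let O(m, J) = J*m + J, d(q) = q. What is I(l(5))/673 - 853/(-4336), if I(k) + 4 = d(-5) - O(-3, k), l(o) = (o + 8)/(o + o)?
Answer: 2731593/14590640 ≈ 0.18722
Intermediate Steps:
l(o) = (8 + o)/(2*o) (l(o) = (8 + o)/((2*o)) = (8 + o)*(1/(2*o)) = (8 + o)/(2*o))
O(m, J) = J + J*m
I(k) = -9 + 2*k (I(k) = -4 + (-5 - k*(1 - 3)) = -4 + (-5 - k*(-2)) = -4 + (-5 - (-2)*k) = -4 + (-5 + 2*k) = -9 + 2*k)
I(l(5))/673 - 853/(-4336) = (-9 + 2*((1/2)*(8 + 5)/5))/673 - 853/(-4336) = (-9 + 2*((1/2)*(1/5)*13))*(1/673) - 853*(-1/4336) = (-9 + 2*(13/10))*(1/673) + 853/4336 = (-9 + 13/5)*(1/673) + 853/4336 = -32/5*1/673 + 853/4336 = -32/3365 + 853/4336 = 2731593/14590640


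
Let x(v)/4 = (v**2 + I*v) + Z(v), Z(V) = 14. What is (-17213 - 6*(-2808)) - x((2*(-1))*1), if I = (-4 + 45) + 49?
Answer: 283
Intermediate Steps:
I = 90 (I = 41 + 49 = 90)
x(v) = 56 + 4*v**2 + 360*v (x(v) = 4*((v**2 + 90*v) + 14) = 4*(14 + v**2 + 90*v) = 56 + 4*v**2 + 360*v)
(-17213 - 6*(-2808)) - x((2*(-1))*1) = (-17213 - 6*(-2808)) - (56 + 4*((2*(-1))*1)**2 + 360*((2*(-1))*1)) = (-17213 - 1*(-16848)) - (56 + 4*(-2*1)**2 + 360*(-2*1)) = (-17213 + 16848) - (56 + 4*(-2)**2 + 360*(-2)) = -365 - (56 + 4*4 - 720) = -365 - (56 + 16 - 720) = -365 - 1*(-648) = -365 + 648 = 283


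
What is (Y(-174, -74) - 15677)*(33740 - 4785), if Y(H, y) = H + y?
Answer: -461108375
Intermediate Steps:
(Y(-174, -74) - 15677)*(33740 - 4785) = ((-174 - 74) - 15677)*(33740 - 4785) = (-248 - 15677)*28955 = -15925*28955 = -461108375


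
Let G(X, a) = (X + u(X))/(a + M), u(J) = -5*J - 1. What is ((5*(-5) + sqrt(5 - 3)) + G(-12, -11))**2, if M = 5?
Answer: 38881/36 - 197*sqrt(2)/3 ≈ 987.16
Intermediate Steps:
u(J) = -1 - 5*J
G(X, a) = (-1 - 4*X)/(5 + a) (G(X, a) = (X + (-1 - 5*X))/(a + 5) = (-1 - 4*X)/(5 + a))
((5*(-5) + sqrt(5 - 3)) + G(-12, -11))**2 = ((5*(-5) + sqrt(5 - 3)) + (-1 - 4*(-12))/(5 - 11))**2 = ((-25 + sqrt(2)) + (-1 + 48)/(-6))**2 = ((-25 + sqrt(2)) - 1/6*47)**2 = ((-25 + sqrt(2)) - 47/6)**2 = (-197/6 + sqrt(2))**2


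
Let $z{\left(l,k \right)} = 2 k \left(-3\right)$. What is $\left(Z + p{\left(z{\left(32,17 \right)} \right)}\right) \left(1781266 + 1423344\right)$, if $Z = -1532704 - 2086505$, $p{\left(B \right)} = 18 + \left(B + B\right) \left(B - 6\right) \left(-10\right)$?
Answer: $-12304135345710$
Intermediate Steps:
$z{\left(l,k \right)} = - 6 k$
$p{\left(B \right)} = 18 - 20 B \left(-6 + B\right)$ ($p{\left(B \right)} = 18 + 2 B \left(-6 + B\right) \left(-10\right) = 18 - 20 B \left(-6 + B\right)$)
$Z = -3619209$ ($Z = -1532704 - 2086505 = -3619209$)
$\left(Z + p{\left(z{\left(32,17 \right)} \right)}\right) \left(1781266 + 1423344\right) = \left(-3619209 + \left(18 - 20 \left(\left(-6\right) 17\right)^{2} + 120 \left(\left(-6\right) 17\right)\right)\right) \left(1781266 + 1423344\right) = \left(-3619209 + \left(18 - 20 \left(-102\right)^{2} + 120 \left(-102\right)\right)\right) 3204610 = \left(-3619209 - 220302\right) 3204610 = \left(-3839511\right) 3204610 = -12304135345710$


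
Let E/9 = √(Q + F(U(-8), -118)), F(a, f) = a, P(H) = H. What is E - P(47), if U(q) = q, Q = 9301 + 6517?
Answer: -47 + 9*√15810 ≈ 1084.6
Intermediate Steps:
Q = 15818
E = 9*√15810 (E = 9*√(15818 - 8) = 9*√15810 ≈ 1131.6)
E - P(47) = 9*√15810 - 1*47 = 9*√15810 - 47 = -47 + 9*√15810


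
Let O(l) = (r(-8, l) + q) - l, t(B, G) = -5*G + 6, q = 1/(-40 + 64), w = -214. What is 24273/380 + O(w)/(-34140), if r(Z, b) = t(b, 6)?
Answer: 198865921/3113568 ≈ 63.871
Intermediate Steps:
q = 1/24 ≈ 0.041667
t(B, G) = 6 - 5*G
r(Z, b) = -24 (r(Z, b) = 6 - 5*6 = 6 - 30 = -24)
O(l) = -575/24 - l (O(l) = (-24 + 1/24) - l = -575/24 - l)
24273/380 + O(w)/(-34140) = 24273/380 + (-575/24 - 1*(-214))/(-34140) = 24273*(1/380) + (-575/24 + 214)*(-1/34140) = 24273/380 + (4561/24)*(-1/34140) = 24273/380 - 4561/819360 = 198865921/3113568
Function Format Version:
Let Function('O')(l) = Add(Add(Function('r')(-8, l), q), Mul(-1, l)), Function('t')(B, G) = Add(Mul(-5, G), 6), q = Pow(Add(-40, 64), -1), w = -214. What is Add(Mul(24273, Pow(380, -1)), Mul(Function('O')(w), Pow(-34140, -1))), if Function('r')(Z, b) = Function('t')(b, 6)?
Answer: Rational(198865921, 3113568) ≈ 63.871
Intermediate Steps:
q = Rational(1, 24) (q = Pow(24, -1) = Rational(1, 24) ≈ 0.041667)
Function('t')(B, G) = Add(6, Mul(-5, G))
Function('r')(Z, b) = -24 (Function('r')(Z, b) = Add(6, Mul(-5, 6)) = Add(6, -30) = -24)
Function('O')(l) = Add(Rational(-575, 24), Mul(-1, l)) (Function('O')(l) = Add(Add(-24, Rational(1, 24)), Mul(-1, l)) = Add(Rational(-575, 24), Mul(-1, l)))
Add(Mul(24273, Pow(380, -1)), Mul(Function('O')(w), Pow(-34140, -1))) = Add(Mul(24273, Pow(380, -1)), Mul(Add(Rational(-575, 24), Mul(-1, -214)), Pow(-34140, -1))) = Add(Mul(24273, Rational(1, 380)), Mul(Add(Rational(-575, 24), 214), Rational(-1, 34140))) = Add(Rational(24273, 380), Mul(Rational(4561, 24), Rational(-1, 34140))) = Add(Rational(24273, 380), Rational(-4561, 819360)) = Rational(198865921, 3113568)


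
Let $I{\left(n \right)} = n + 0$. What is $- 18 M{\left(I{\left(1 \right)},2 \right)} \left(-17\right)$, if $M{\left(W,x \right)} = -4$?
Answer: $-1224$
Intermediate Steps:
$I{\left(n \right)} = n$
$- 18 M{\left(I{\left(1 \right)},2 \right)} \left(-17\right) = \left(-18\right) \left(-4\right) \left(-17\right) = 72 \left(-17\right) = -1224$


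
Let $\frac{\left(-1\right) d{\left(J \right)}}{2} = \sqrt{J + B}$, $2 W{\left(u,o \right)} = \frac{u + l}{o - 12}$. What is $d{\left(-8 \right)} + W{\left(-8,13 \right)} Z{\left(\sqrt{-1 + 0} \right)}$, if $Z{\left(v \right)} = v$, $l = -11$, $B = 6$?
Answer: $\frac{i \left(-19 - 4 \sqrt{2}\right)}{2} \approx - 12.328 i$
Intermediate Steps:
$W{\left(u,o \right)} = \frac{-11 + u}{2 \left(-12 + o\right)}$ ($W{\left(u,o \right)} = \frac{\left(u - 11\right) \frac{1}{o - 12}}{2} = \frac{\left(-11 + u\right) \frac{1}{-12 + o}}{2} = \frac{\frac{1}{-12 + o} \left(-11 + u\right)}{2} = \frac{-11 + u}{2 \left(-12 + o\right)}$)
$d{\left(J \right)} = - 2 \sqrt{6 + J}$ ($d{\left(J \right)} = - 2 \sqrt{J + 6} = - 2 \sqrt{6 + J}$)
$d{\left(-8 \right)} + W{\left(-8,13 \right)} Z{\left(\sqrt{-1 + 0} \right)} = - 2 \sqrt{6 - 8} + \frac{-11 - 8}{2 \left(-12 + 13\right)} \sqrt{-1 + 0} = - 2 \sqrt{-2} + \frac{1}{2} \cdot 1^{-1} \left(-19\right) \sqrt{-1} = - 2 i \sqrt{2} + \frac{1}{2} \cdot 1 \left(-19\right) i = - 2 i \sqrt{2} - \frac{19 i}{2} = - \frac{19 i}{2} - 2 i \sqrt{2}$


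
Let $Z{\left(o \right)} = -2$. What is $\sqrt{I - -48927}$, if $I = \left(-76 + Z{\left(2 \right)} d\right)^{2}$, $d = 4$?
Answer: $\sqrt{55983} \approx 236.61$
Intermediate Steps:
$I = 7056$ ($I = \left(-76 - 8\right)^{2} = \left(-84\right)^{2} = 7056$)
$\sqrt{I - -48927} = \sqrt{7056 - -48927} = \sqrt{7056 + 48927} = \sqrt{55983}$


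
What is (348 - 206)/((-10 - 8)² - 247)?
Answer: 142/77 ≈ 1.8442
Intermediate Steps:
(348 - 206)/((-10 - 8)² - 247) = 142/((-18)² - 247) = 142/(324 - 247) = 142/77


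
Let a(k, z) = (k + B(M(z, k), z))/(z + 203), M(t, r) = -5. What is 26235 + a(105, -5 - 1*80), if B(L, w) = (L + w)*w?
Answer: 3103485/118 ≈ 26301.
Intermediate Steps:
B(L, w) = w*(L + w)
a(k, z) = (k + z*(-5 + z))/(203 + z) (a(k, z) = (k + z*(-5 + z))/(z + 203) = (k + z*(-5 + z))/(203 + z))
26235 + a(105, -5 - 1*80) = 26235 + (105 + (-5 - 1*80)*(-5 + (-5 - 1*80)))/(203 + (-5 - 1*80)) = 26235 + (105 + (-5 - 80)*(-5 + (-5 - 80)))/(203 + (-5 - 80)) = 26235 + (105 - 85*(-5 - 85))/(203 - 85) = 26235 + (105 - 85*(-90))/118 = 26235 + (105 + 7650)/118 = 26235 + (1/118)*7755 = 26235 + 7755/118 = 3103485/118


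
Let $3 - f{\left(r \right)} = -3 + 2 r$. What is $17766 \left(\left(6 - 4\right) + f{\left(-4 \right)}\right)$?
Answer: $284256$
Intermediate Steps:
$f{\left(r \right)} = 6 - 2 r$ ($f{\left(r \right)} = 3 - \left(-3 + 2 r\right) = 6 - 2 r$)
$17766 \left(\left(6 - 4\right) + f{\left(-4 \right)}\right) = 17766 \left(\left(6 - 4\right) + \left(6 - -8\right)\right) = 17766 \left(2 + \left(6 + 8\right)\right) = 17766 \left(2 + 14\right) = 17766 \cdot 16 = 284256$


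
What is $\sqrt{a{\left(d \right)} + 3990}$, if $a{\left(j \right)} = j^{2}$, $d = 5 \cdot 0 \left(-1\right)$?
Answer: $\sqrt{3990} \approx 63.166$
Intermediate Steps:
$d = 0$ ($d = 5 \cdot 0 = 0$)
$\sqrt{a{\left(d \right)} + 3990} = \sqrt{0^{2} + 3990} = \sqrt{0 + 3990} = \sqrt{3990}$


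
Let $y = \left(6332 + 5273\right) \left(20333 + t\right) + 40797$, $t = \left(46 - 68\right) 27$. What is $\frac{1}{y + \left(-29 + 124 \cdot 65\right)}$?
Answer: $\frac{1}{229119923} \approx 4.3645 \cdot 10^{-9}$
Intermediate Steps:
$t = -594$ ($t = \left(-22\right) 27 = -594$)
$y = 229111892$ ($y = \left(6332 + 5273\right) \left(20333 - 594\right) + 40797 = 11605 \cdot 19739 + 40797 = 229071095 + 40797 = 229111892$)
$\frac{1}{y + \left(-29 + 124 \cdot 65\right)} = \frac{1}{229111892 + \left(-29 + 124 \cdot 65\right)} = \frac{1}{229111892 + \left(-29 + 8060\right)} = \frac{1}{229111892 + 8031} = \frac{1}{229119923}$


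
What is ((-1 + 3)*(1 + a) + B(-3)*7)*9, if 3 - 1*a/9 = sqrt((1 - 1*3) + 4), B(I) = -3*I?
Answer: 1071 - 162*sqrt(2) ≈ 841.90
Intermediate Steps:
a = 27 - 9*sqrt(2) (a = 27 - 9*sqrt((1 - 1*3) + 4) = 27 - 9*sqrt((1 - 3) + 4) = 27 - 9*sqrt(-2 + 4) = 27 - 9*sqrt(2) ≈ 14.272)
((-1 + 3)*(1 + a) + B(-3)*7)*9 = ((-1 + 3)*(1 + (27 - 9*sqrt(2))) - 3*(-3)*7)*9 = (2*(28 - 9*sqrt(2)) + 9*7)*9 = ((56 - 18*sqrt(2)) + 63)*9 = (119 - 18*sqrt(2))*9 = 1071 - 162*sqrt(2)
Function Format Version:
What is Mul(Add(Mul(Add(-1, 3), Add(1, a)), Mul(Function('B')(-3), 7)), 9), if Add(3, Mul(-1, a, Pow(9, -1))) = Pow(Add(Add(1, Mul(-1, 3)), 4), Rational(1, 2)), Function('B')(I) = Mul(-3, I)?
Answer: Add(1071, Mul(-162, Pow(2, Rational(1, 2)))) ≈ 841.90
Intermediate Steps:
a = Add(27, Mul(-9, Pow(2, Rational(1, 2)))) (a = Add(27, Mul(-9, Pow(Add(Add(1, Mul(-1, 3)), 4), Rational(1, 2)))) = Add(27, Mul(-9, Pow(Add(Add(1, -3), 4), Rational(1, 2)))) = Add(27, Mul(-9, Pow(Add(-2, 4), Rational(1, 2)))) = Add(27, Mul(-9, Pow(2, Rational(1, 2)))) ≈ 14.272)
Mul(Add(Mul(Add(-1, 3), Add(1, a)), Mul(Function('B')(-3), 7)), 9) = Mul(Add(Mul(Add(-1, 3), Add(1, Add(27, Mul(-9, Pow(2, Rational(1, 2)))))), Mul(Mul(-3, -3), 7)), 9) = Mul(Add(Mul(2, Add(28, Mul(-9, Pow(2, Rational(1, 2))))), Mul(9, 7)), 9) = Mul(Add(Add(56, Mul(-18, Pow(2, Rational(1, 2)))), 63), 9) = Mul(Add(119, Mul(-18, Pow(2, Rational(1, 2)))), 9) = Add(1071, Mul(-162, Pow(2, Rational(1, 2))))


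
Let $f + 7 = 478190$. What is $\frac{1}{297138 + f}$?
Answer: $\frac{1}{775321} \approx 1.2898 \cdot 10^{-6}$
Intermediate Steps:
$f = 478183$ ($f = -7 + 478190 = 478183$)
$\frac{1}{297138 + f} = \frac{1}{297138 + 478183} = \frac{1}{775321}$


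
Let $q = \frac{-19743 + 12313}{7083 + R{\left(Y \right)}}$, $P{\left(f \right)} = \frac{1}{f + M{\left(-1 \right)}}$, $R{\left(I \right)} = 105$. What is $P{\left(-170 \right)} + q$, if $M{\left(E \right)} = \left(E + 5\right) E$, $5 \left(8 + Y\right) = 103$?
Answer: $- \frac{54167}{52113} \approx -1.0394$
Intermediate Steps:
$Y = \frac{63}{5}$ ($Y = -8 + \frac{1}{5} \cdot 103 = -8 + \frac{103}{5} = \frac{63}{5} \approx 12.6$)
$M{\left(E \right)} = E \left(5 + E\right)$ ($M{\left(E \right)} = \left(5 + E\right) E = E \left(5 + E\right)$)
$P{\left(f \right)} = \frac{1}{-4 + f}$ ($P{\left(f \right)} = \frac{1}{f - \left(5 - 1\right)} = \frac{1}{f - 4} = \frac{1}{-4 + f}$)
$q = - \frac{3715}{3594}$ ($q = \frac{-19743 + 12313}{7083 + 105} = - \frac{7430}{7188} = \left(-7430\right) \frac{1}{7188} = - \frac{3715}{3594} \approx -1.0337$)
$P{\left(-170 \right)} + q = \frac{1}{-4 - 170} - \frac{3715}{3594} = \frac{1}{-174} - \frac{3715}{3594} = - \frac{1}{174} - \frac{3715}{3594} = - \frac{54167}{52113}$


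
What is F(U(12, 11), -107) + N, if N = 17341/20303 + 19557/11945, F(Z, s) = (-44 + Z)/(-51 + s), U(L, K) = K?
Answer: 1309713577/485038670 ≈ 2.7002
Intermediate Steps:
F(Z, s) = (-44 + Z)/(-51 + s)
N = 604204016/242519335 (N = 17341*(1/20303) + 19557*(1/11945) = 17341/20303 + 19557/11945 = 604204016/242519335 ≈ 2.4914)
F(U(12, 11), -107) + N = (-44 + 11)/(-51 - 107) + 604204016/242519335 = -33/(-158) + 604204016/242519335 = -1/158*(-33) + 604204016/242519335 = 33/158 + 604204016/242519335 = 1309713577/485038670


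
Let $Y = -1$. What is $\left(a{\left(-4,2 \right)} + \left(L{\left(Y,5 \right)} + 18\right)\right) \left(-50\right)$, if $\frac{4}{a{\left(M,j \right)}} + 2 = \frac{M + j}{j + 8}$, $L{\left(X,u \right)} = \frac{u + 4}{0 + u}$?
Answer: $- \frac{9890}{11} \approx -899.09$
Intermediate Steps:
$L{\left(X,u \right)} = \frac{4 + u}{u}$
$a{\left(M,j \right)} = \frac{4}{-2 + \frac{M + j}{8 + j}}$ ($a{\left(M,j \right)} = \frac{4}{-2 + \frac{M + j}{j + 8}} = \frac{4}{-2 + \frac{M + j}{8 + j}}$)
$\left(a{\left(-4,2 \right)} + \left(L{\left(Y,5 \right)} + 18\right)\right) \left(-50\right) = \left(\frac{4 \left(-8 - 2\right)}{16 + 2 - -4} + \left(\frac{4 + 5}{5} + 18\right)\right) \left(-50\right) = \left(\frac{4 \left(-8 - 2\right)}{16 + 2 + 4} + \left(\frac{1}{5} \cdot 9 + 18\right)\right) \left(-50\right) = \left(4 \cdot \frac{1}{22} \left(-10\right) + \left(\frac{9}{5} + 18\right)\right) \left(-50\right) = \left(4 \cdot \frac{1}{22} \left(-10\right) + \frac{99}{5}\right) \left(-50\right) = \left(- \frac{20}{11} + \frac{99}{5}\right) \left(-50\right) = \frac{989}{55} \left(-50\right) = - \frac{9890}{11}$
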